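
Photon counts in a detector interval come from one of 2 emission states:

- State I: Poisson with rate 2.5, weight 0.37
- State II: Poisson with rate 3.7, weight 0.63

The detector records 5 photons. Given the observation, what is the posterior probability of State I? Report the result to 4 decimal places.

0.2154

Posterior ∝ prior × likelihood, so P(k | x) ∝ π_k f_k(x); normalise over all components.
Evaluate each component's likelihood at the observed value:
  L_I = 0.0668009
  L_II = 0.142869
Weight by the priors:
  π_I·L_I = 0.37 × 0.0668009 = 0.0247163
  π_II·L_II = 0.63 × 0.142869 = 0.0900074
Sum: 0.0247163 + 0.0900074 = 0.114724
P(State I | 5 photons) = 0.0247163 / 0.114724 ≈ 0.2154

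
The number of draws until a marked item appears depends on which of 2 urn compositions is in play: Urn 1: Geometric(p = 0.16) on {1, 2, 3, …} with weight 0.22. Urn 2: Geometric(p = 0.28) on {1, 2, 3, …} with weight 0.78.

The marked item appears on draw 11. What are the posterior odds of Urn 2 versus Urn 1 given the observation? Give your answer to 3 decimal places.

1.328

The posterior odds equal the prior odds times the likelihood ratio: (w_i/w_j)·(f_i(x)/f_j(x)).
Component likelihoods at x = 11:
  f_1 = 0.16·(1−0.16)^10 = 0.16·0.174901 = 0.0279842
  f_2 = 0.28·(1−0.28)^10 = 0.28·0.0374391 = 0.0104829
0.00817669 / 0.00615652 ≈ 1.328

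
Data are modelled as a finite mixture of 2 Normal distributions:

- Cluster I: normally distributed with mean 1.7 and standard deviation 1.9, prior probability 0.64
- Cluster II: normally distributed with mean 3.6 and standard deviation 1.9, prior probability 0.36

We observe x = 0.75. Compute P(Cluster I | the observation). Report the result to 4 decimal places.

Apply Bayes' rule: the posterior for each component is proportional to its prior times its likelihood at x.
Component likelihoods at x = 0.75:
  f_I = (1/(1.9·√(2π)))·exp(−(0.75−1.7)²/(2·1.9²)) = 0.209970·exp(-0.12500) = 0.185298
  f_II = (1/(1.9·√(2π)))·exp(−(0.75−3.6)²/(2·1.9²)) = 0.209970·exp(-1.12500) = 0.0681672
Weight by the priors:
  P(Z=I)·f_I = 0.64 × 0.185298 = 0.11859
  P(Z=II)·f_II = 0.36 × 0.0681672 = 0.0245402
Denominator: 0.11859 + 0.0245402 = 0.143131
P(Cluster I | x) = 0.11859 / 0.143131 ≈ 0.8285

0.8285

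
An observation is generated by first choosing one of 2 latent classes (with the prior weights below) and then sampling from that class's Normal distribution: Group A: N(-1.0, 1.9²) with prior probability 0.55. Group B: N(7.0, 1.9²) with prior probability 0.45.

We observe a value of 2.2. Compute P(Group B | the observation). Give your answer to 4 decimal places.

P(component k | x) = P(Z=k)·f_k(x) / marginal(x), where marginal(x) = Σ_j P(Z=j)·f_j(x).
Normal densities:
  L_A = (1/(1.9·√(2π)))·exp(−(2.2−-1.0)²/(2·1.9²)) = 0.209970·exp(-1.41828) = 0.0508398
  L_B = (1/(1.9·√(2π)))·exp(−(2.2−7.0)²/(2·1.9²)) = 0.209970·exp(-3.19114) = 0.00863503
Multiply by the mixture weights:
  P(Z=A)·L_A = 0.55 × 0.0508398 = 0.0279619
  P(Z=B)·L_B = 0.45 × 0.00863503 = 0.00388576
Normaliser: 0.0279619 + 0.00388576 = 0.0318477
So the posterior for Group B is 0.00388576 / 0.0318477 ≈ 0.1220.

0.1220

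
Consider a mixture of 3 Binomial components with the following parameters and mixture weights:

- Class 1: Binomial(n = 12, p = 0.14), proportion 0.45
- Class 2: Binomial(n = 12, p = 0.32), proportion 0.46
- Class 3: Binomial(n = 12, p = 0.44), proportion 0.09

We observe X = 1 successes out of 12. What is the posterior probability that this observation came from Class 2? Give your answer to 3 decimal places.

0.149

P(component k | x) = w_k·f_k(x) / marginal(x), where marginal(x) = Σ_j w_j·f_j(x).
Binomial probabilities:
  f_1 = C(12,1)·0.14^1·0.86^11 = 12·0.14·0.190319 = 0.319737
  f_2 = C(12,1)·0.32^1·0.68^11 = 12·0.32·0.0143747 = 0.0551988
  f_3 = C(12,1)·0.44^1·0.56^11 = 12·0.44·0.00169851 = 0.00896814
Weight by the priors:
  w_1·f_1 = 0.45 × 0.319737 = 0.143881
  w_2·f_2 = 0.46 × 0.0551988 = 0.0253914
  w_3·f_3 = 0.09 × 0.00896814 = 0.000807132
Marginal: 0.143881 + 0.0253914 + 0.000807132 = 0.17008
Responsibility of Class 2: 0.0253914 / 0.17008 ≈ 0.149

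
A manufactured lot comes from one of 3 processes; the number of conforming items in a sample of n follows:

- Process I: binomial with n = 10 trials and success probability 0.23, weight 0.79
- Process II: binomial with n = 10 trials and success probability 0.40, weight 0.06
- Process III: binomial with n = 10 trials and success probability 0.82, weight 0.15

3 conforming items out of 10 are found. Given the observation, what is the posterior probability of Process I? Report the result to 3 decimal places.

By Bayes' theorem, P(k | x) = π_k f_k(x) / Σ_j π_j f_j(x).
Evaluate each component's likelihood at the observed value:
  p_I = 0.234315
  p_II = 0.214991
  p_III = 0.00040507
Unnormalised posteriors:
  π_I·p_I = 0.79 × 0.234315 = 0.185109
  π_II·p_II = 0.06 × 0.214991 = 0.0128995
  π_III·p_III = 0.15 × 0.00040507 = 6.07605e-05
Denominator: 0.185109 + 0.0128995 + 6.07605e-05 = 0.198069
Responsibility of Process I: 0.185109 / 0.198069 ≈ 0.935

0.935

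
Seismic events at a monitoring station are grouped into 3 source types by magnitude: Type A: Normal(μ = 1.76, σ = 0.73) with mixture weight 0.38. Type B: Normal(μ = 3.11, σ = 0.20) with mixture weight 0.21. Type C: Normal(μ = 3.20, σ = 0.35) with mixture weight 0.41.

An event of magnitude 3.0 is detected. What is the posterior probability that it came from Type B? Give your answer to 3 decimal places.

Apply Bayes' rule: the posterior for each component is proportional to its prior times its likelihood at x.
Component likelihoods at x = 3.0:
  f_A = 0.129135
  f_B = 1.71472
  f_C = 0.968137
Unnormalised posteriors:
  P(Z=A)·f_A = 0.38 × 0.129135 = 0.0490712
  P(Z=B)·f_B = 0.21 × 1.71472 = 0.360091
  P(Z=C)·f_C = 0.41 × 0.968137 = 0.396936
Normaliser: 0.0490712 + 0.360091 + 0.396936 = 0.806098
P(Type B | data) = 0.360091 / 0.806098 ≈ 0.447

0.447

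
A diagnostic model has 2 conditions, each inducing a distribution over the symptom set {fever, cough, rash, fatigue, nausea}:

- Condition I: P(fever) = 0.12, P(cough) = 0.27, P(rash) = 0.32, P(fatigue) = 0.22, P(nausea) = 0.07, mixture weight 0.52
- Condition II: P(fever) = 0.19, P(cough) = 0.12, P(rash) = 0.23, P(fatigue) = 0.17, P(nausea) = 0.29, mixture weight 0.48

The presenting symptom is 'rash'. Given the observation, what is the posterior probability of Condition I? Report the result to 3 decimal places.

0.601

P(component k | x) = P(Z=k)·f_k(x) / marginal(x), where marginal(x) = Σ_j P(Z=j)·f_j(x).
Component likelihoods at x = 'rash':
  p_I = P(rash | comp) = 0.32
  p_II = P(rash | comp) = 0.23
Multiply by the mixture weights:
  P(Z=I)·p_I = 0.52 × 0.32 = 0.1664
  P(Z=II)·p_II = 0.48 × 0.23 = 0.1104
Denominator: 0.1664 + 0.1104 = 0.2768
Responsibility of Condition I: 0.1664 / 0.2768 ≈ 0.601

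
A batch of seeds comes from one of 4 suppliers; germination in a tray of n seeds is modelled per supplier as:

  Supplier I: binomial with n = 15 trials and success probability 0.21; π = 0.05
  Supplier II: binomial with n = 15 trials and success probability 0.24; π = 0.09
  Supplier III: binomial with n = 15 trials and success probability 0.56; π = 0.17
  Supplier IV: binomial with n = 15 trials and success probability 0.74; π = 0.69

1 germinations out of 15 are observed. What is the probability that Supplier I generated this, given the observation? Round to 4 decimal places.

0.4548

By Bayes' theorem, P(k | x) = π_k f_k(x) / Σ_j π_j f_j(x).
Component likelihoods at x = 1 germinations out of 15:
  L_I = C(15,1)·0.21^1·0.79^14 = 15·0.21·0.036879 = 0.116169
  L_II = C(15,1)·0.24^1·0.76^14 = 15·0.24·0.0214482 = 0.0772134
  L_III = C(15,1)·0.56^1·0.44^14 = 15·0.56·1.01938e-05 = 8.56282e-05
  L_IV = C(15,1)·0.74^1·0.26^14 = 15·0.74·6.451e-09 = 7.16061e-08
Weight by the priors:
  π_I·L_I = 0.05 × 0.116169 = 0.00580844
  π_II·L_II = 0.09 × 0.0772134 = 0.00694921
  π_III·L_III = 0.17 × 8.56282e-05 = 1.45568e-05
  π_IV·L_IV = 0.69 × 7.16061e-08 = 4.94082e-08
Evidence: 0.00580844 + 0.00694921 + 1.45568e-05 + 4.94082e-08 = 0.0127723
P(Supplier I | 1 germinations out of 15) = 0.00580844 / 0.0127723 ≈ 0.4548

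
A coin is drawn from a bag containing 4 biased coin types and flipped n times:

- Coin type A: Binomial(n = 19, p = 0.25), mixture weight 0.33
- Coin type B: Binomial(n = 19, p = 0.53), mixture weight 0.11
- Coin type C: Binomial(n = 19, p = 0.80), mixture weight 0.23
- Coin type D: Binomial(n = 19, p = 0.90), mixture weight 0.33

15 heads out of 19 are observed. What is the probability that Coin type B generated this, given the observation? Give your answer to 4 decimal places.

Apply Bayes' rule: the posterior for each component is proportional to its prior times its likelihood at x.
Binomial probabilities:
  p_A = C(19,15)·0.25^15·0.75^4 = 3876·9.31323e-10·0.316406 = 1.14217e-06
  p_B = C(19,15)·0.53^15·0.47^4 = 3876·7.31372e-05·0.0487968 = 0.0138329
  p_C = C(19,15)·0.80^15·0.20^4 = 3876·0.0351844·0.0016 = 0.218199
  p_D = C(19,15)·0.90^15·0.10^4 = 3876·0.205891·0.0001 = 0.0798034
Prior × likelihood for each component:
  P(Z=A)·p_A = 0.33 × 1.14217e-06 = 3.76915e-07
  P(Z=B)·p_B = 0.11 × 0.0138329 = 0.00152162
  P(Z=C)·p_C = 0.23 × 0.218199 = 0.0501859
  P(Z=D)·p_D = 0.33 × 0.0798034 = 0.0263351
Denominator: 3.76915e-07 + 0.00152162 + 0.0501859 + 0.0263351 = 0.078043
P(Coin type B | the observation) = 0.00152162 / 0.078043 ≈ 0.0195

0.0195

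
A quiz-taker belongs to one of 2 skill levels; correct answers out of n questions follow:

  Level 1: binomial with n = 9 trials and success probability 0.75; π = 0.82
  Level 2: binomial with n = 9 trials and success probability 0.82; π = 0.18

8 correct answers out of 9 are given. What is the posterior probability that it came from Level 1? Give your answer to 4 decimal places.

0.7560

Posterior ∝ prior × likelihood, so P(k | x) ∝ π_k f_k(x); normalise over all components.
Evaluate each component's likelihood at the observed value:
  f_1 = 0.225254
  f_2 = 0.331151
Multiply by the mixture weights:
  π_1·f_1 = 0.82 × 0.225254 = 0.184708
  π_2·f_2 = 0.18 × 0.331151 = 0.0596071
Marginal: 0.184708 + 0.0596071 = 0.244315
So the posterior for Level 1 is 0.184708 / 0.244315 ≈ 0.7560.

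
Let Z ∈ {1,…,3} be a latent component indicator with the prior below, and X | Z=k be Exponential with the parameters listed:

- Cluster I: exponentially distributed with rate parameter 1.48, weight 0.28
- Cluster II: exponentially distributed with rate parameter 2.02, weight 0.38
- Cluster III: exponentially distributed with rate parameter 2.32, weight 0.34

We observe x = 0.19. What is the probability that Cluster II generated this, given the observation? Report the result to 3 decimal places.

0.389

P(component k | x) = π_k·f_k(x) / marginal(x), where marginal(x) = Σ_j π_j·f_j(x).
Evaluate each component's likelihood at the observed value:
  f_I = 1.11722
  f_II = 1.37616
  f_III = 1.49297
Unnormalised posteriors:
  π_I·f_I = 0.28 × 1.11722 = 0.312821
  π_II·f_II = 0.38 × 1.37616 = 0.522941
  π_III·f_III = 0.34 × 1.49297 = 0.50761
Sum: 0.312821 + 0.522941 + 0.50761 = 1.34337
Responsibility of Cluster II: 0.522941 / 1.34337 ≈ 0.389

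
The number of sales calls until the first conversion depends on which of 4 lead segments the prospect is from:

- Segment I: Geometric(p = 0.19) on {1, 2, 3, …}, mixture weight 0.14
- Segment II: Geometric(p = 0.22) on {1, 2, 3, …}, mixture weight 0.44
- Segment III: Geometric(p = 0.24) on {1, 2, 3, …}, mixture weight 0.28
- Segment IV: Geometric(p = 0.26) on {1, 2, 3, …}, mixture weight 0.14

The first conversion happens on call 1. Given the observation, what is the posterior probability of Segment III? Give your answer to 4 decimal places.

P(component k | x) = π_k·f_k(x) / marginal(x), where marginal(x) = Σ_j π_j·f_j(x).
Geometric probabilities:
  L_I = 0.19
  L_II = 0.22
  L_III = 0.24
  L_IV = 0.26
Prior × likelihood for each component:
  π_I·L_I = 0.14 × 0.19 = 0.0266
  π_II·L_II = 0.44 × 0.22 = 0.0968
  π_III·L_III = 0.28 × 0.24 = 0.0672
  π_IV·L_IV = 0.14 × 0.26 = 0.0364
Denominator: 0.0266 + 0.0968 + 0.0672 + 0.0364 = 0.227
So the posterior for Segment III is 0.0672 / 0.227 ≈ 0.2960.

0.2960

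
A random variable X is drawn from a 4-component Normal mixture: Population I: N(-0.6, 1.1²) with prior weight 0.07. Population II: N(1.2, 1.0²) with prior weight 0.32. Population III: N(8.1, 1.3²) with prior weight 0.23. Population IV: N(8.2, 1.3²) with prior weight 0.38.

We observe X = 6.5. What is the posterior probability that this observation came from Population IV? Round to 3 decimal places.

0.600

P(component k | x) = π_k·f_k(x) / marginal(x), where marginal(x) = Σ_j π_j·f_j(x).
Evaluate each component's likelihood at the observed value:
  p_I = 3.25771e-10
  p_II = 3.17135e-07
  p_III = 0.143891
  p_IV = 0.130506
Prior × likelihood for each component:
  π_I·p_I = 0.07 × 3.25771e-10 = 2.2804e-11
  π_II·p_II = 0.32 × 3.17135e-07 = 1.01483e-07
  π_III·p_III = 0.23 × 0.143891 = 0.0330949
  π_IV·p_IV = 0.38 × 0.130506 = 0.0495925
Sum: 2.2804e-11 + 1.01483e-07 + 0.0330949 + 0.0495925 = 0.0826875
P(Population IV | data) = 0.0495925 / 0.0826875 ≈ 0.600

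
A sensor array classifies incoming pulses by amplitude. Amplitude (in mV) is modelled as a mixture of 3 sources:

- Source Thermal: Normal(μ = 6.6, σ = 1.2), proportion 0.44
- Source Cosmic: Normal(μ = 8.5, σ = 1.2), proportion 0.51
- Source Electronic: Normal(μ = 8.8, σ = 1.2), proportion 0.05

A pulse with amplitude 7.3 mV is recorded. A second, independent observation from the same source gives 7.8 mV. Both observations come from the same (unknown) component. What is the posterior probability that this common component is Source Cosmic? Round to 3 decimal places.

Apply Bayes' rule: the posterior for each component is proportional to its prior times its likelihood at x.
Since both observations come from the same component, the likelihood for component k is f_k(x₁)·f_k(x₂).
  L_Thermal = [0.280439] × [0.201642] = 0.0565484
  L_Cosmic = [0.201642] × [0.280439] = 0.0565484
  L_Electronic = [0.152208] × [0.234927] = 0.0357576
Unnormalised posteriors:
  w_Thermal·L_Thermal = 0.44 × 0.0565484 = 0.0248813
  w_Cosmic·L_Cosmic = 0.51 × 0.0565484 = 0.0288397
  w_Electronic·L_Electronic = 0.05 × 0.0357576 = 0.00178788
Sum: 0.0248813 + 0.0288397 + 0.00178788 = 0.0555088
P(Source Cosmic | x₁, x₂) = 0.0288397 / 0.0555088 ≈ 0.520

0.520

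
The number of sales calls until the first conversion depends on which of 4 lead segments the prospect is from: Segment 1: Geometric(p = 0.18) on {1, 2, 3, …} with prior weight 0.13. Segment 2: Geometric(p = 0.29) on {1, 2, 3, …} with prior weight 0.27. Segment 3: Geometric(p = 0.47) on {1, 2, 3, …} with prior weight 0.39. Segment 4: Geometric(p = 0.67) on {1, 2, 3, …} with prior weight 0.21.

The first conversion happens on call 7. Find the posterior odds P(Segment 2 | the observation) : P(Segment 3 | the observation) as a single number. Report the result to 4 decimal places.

2.4688

Posterior odds = (w_i f_i(x)) / (w_j f_j(x)); the normalising sum cancels.
Geometric probabilities:
  f_1 = 0.0547212
  f_2 = 0.0371491
  f_3 = 0.0104172
  f_4 = 0.000865284
0.0100303 / 0.00406273 ≈ 2.4688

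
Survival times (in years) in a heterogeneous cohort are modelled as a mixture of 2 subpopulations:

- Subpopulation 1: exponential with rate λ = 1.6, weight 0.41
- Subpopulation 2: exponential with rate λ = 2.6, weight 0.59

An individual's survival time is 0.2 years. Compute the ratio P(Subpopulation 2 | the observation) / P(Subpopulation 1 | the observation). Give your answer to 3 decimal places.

1.915

Since P(k|x) ∝ w_k f_k(x), the posterior odds are w_i f_i(x) / (w_j f_j(x)).
Component likelihoods at x = 0.2 years:
  f_1 = 1.6·e^(−1.6·0.2) = 1.6·e^(−0.3200) = 1.16184
  f_2 = 2.6·e^(−2.6·0.2) = 2.6·e^(−0.5200) = 1.54575
Posterior odds = (w_2·f_2) / (w_1·f_1) = (0.59·1.54575) / (0.41·1.16184) = 0.911995 / 0.476354 ≈ 1.915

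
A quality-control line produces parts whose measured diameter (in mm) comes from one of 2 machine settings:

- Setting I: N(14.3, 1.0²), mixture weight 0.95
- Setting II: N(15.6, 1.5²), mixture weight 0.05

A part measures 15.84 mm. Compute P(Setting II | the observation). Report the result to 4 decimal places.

0.1018

Posterior ∝ prior × likelihood, so P(k | x) ∝ π_k f_k(x); normalise over all components.
Evaluate each component's likelihood at the observed value:
  p_I = 0.121878
  p_II = 0.262579
Weight by the priors:
  π_I·p_I = 0.95 × 0.121878 = 0.115784
  π_II·p_II = 0.05 × 0.262579 = 0.0131289
Evidence: 0.115784 + 0.0131289 = 0.128913
P(Setting II | the observation) = 0.0131289 / 0.128913 ≈ 0.1018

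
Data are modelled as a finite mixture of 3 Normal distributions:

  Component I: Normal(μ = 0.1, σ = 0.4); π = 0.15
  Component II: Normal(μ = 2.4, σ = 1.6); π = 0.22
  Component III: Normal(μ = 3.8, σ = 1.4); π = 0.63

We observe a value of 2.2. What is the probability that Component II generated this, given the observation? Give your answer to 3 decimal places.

0.368

The responsibility of component k is π_k f_k(x) divided by Σ_j π_j f_j(x).
Evaluate each component's likelihood at the observed value:
  L_I = (1/(0.4·√(2π)))·exp(−(2.2−0.1)²/(2·0.4²)) = 0.997356·exp(-13.78125) = 1.03212e-06
  L_II = (1/(1.6·√(2π)))·exp(−(2.2−2.4)²/(2·1.6²)) = 0.249339·exp(-0.00781) = 0.247399
  L_III = (1/(1.4·√(2π)))·exp(−(2.2−3.8)²/(2·1.4²)) = 0.284959·exp(-0.65306) = 0.148307
Unnormalised posteriors:
  π_I·L_I = 0.15 × 1.03212e-06 = 1.54818e-07
  π_II·L_II = 0.22 × 0.247399 = 0.0544277
  π_III·L_III = 0.63 × 0.148307 = 0.0934333
Sum: 1.54818e-07 + 0.0544277 + 0.0934333 = 0.147861
P(Component II | 2.2) = 0.0544277 / 0.147861 ≈ 0.368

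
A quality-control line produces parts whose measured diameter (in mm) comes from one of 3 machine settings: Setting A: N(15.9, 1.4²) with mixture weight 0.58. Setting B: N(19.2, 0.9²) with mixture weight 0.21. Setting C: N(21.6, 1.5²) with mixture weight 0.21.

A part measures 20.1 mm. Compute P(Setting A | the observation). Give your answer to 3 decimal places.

0.020

Posterior ∝ prior × likelihood, so P(k | x) ∝ π_k f_k(x); normalise over all components.
Normal densities:
  f_A = (1/(1.4·√(2π)))·exp(−(20.1−15.9)²/(2·1.4²)) = 0.284959·exp(-4.50000) = 0.00316561
  f_B = (1/(0.9·√(2π)))·exp(−(20.1−19.2)²/(2·0.9²)) = 0.443269·exp(-0.50000) = 0.268856
  f_C = (1/(1.5·√(2π)))·exp(−(20.1−21.6)²/(2·1.5²)) = 0.265962·exp(-0.50000) = 0.161314
Prior × likelihood for each component:
  π_A·f_A = 0.58 × 0.00316561 = 0.00183605
  π_B·f_B = 0.21 × 0.268856 = 0.0564598
  π_C·f_C = 0.21 × 0.161314 = 0.0338759
Evidence: 0.00183605 + 0.0564598 + 0.0338759 = 0.0921718
Responsibility of Setting A: 0.00183605 / 0.0921718 ≈ 0.020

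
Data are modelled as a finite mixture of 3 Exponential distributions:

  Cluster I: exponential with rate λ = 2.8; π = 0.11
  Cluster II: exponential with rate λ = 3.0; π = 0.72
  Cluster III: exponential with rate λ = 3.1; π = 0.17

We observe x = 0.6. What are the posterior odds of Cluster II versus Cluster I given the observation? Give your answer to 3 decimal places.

6.220

The posterior odds equal the prior odds times the likelihood ratio: (P(Z=i)/P(Z=j))·(f_i(x)/f_j(x)).
Exponential densities:
  p_I = 2.8·e^(−2.8·0.6) = 2.8·e^(−1.6800) = 0.521847
  p_II = 3.0·e^(−3.0·0.6) = 3.0·e^(−1.8000) = 0.495897
  p_III = 3.1·e^(−3.1·0.6) = 3.1·e^(−1.8600) = 0.482585
Odds = (0.72/0.11) × (0.495897/0.521847) = 6.54545 × 0.950272 ≈ 6.220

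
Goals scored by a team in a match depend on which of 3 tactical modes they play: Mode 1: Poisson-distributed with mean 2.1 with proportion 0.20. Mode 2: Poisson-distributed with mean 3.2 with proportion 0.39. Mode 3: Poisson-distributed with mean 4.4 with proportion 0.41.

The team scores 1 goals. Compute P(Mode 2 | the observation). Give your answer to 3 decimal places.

0.409

The responsibility of component k is π_k f_k(x) divided by Σ_j π_j f_j(x).
Component likelihoods at x = 1 goals:
  L_1 = 0.257158
  L_2 = 0.130439
  L_3 = 0.0540203
Prior × likelihood for each component:
  π_1·L_1 = 0.20 × 0.257158 = 0.0514317
  π_2·L_2 = 0.39 × 0.130439 = 0.0508712
  π_3·L_3 = 0.41 × 0.0540203 = 0.0221483
Denominator: 0.0514317 + 0.0508712 + 0.0221483 = 0.124451
P(Mode 2 | x) = 0.0508712 / 0.124451 ≈ 0.409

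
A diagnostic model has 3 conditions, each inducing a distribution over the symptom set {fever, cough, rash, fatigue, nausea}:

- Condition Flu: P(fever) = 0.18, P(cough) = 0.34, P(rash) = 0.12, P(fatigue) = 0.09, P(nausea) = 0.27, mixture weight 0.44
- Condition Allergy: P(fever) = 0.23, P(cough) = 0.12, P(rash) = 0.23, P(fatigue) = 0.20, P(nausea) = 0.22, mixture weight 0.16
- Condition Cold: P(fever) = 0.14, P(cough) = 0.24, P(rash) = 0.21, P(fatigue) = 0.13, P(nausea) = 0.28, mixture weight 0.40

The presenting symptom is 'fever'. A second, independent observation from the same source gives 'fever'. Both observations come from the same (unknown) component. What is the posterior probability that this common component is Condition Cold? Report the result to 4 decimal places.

0.2565

Apply Bayes' rule: the posterior for each component is proportional to its prior times its likelihood at x.
Since both observations come from the same component, the likelihood for component k is f_k(x₁)·f_k(x₂).
  p_Flu = [0.18] × [0.18] = 0.0324
  p_Allergy = [0.23] × [0.23] = 0.0529
  p_Cold = [0.14] × [0.14] = 0.0196
Weight by the priors:
  π_Flu·p_Flu = 0.44 × 0.0324 = 0.014256
  π_Allergy·p_Allergy = 0.16 × 0.0529 = 0.008464
  π_Cold·p_Cold = 0.40 × 0.0196 = 0.00784
Evidence: 0.014256 + 0.008464 + 0.00784 = 0.03056
P(Condition Cold | x) = 0.00784 / 0.03056 ≈ 0.2565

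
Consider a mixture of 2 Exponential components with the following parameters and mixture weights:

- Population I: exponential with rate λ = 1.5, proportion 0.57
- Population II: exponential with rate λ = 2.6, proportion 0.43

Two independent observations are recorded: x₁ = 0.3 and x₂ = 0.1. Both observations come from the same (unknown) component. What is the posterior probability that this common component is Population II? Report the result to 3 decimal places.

Apply Bayes' rule: the posterior for each component is proportional to its prior times its likelihood at x.
Since both observations come from the same component, the likelihood for component k is f_k(x₁)·f_k(x₂).
  p_I = [0.956442] × [1.29106] = 1.23483
  p_II = [1.19186] × [2.00473] = 2.38935
Unnormalised posteriors:
  π_I·p_I = 0.57 × 1.23483 = 0.703851
  π_II·p_II = 0.43 × 2.38935 = 1.02742
Denominator: 0.703851 + 1.02742 = 1.73127
So the posterior for Population II is 1.02742 / 1.73127 ≈ 0.593.

0.593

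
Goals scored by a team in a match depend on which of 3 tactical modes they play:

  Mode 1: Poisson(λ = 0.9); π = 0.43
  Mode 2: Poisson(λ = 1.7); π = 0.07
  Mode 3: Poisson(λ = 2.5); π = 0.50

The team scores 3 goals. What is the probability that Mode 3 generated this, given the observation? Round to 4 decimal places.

The responsibility of component k is π_k f_k(x) divided by Σ_j π_j f_j(x).
Evaluate each component's likelihood at the observed value:
  L_1 = 0.0493982
  L_2 = 0.149587
  L_3 = 0.213763
Prior × likelihood for each component:
  π_1·L_1 = 0.43 × 0.0493982 = 0.0212412
  π_2·L_2 = 0.07 × 0.149587 = 0.0104711
  π_3·L_3 = 0.50 × 0.213763 = 0.106882
Sum: 0.0212412 + 0.0104711 + 0.106882 = 0.138594
P(Mode 3 | 3 goals) ≈ 0.7712

0.7712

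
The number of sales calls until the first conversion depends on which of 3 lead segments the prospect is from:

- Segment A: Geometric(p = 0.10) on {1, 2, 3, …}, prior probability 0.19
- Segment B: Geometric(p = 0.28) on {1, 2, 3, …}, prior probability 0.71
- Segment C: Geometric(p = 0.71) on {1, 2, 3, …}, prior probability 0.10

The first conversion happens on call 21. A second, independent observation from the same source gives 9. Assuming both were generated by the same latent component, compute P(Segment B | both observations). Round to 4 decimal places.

Apply Bayes' rule: the posterior for each component is proportional to its prior times its likelihood at x.
Since both observations come from the same component, the likelihood for component k is f_k(x₁)·f_k(x₂).
  p_A = [0.0121577] × [0.0430467] = 0.000523348
  p_B = [0.000392471] × [0.0202217] = 7.93644e-06
  p_C = [1.25666e-11] × [3.55175e-05] = 4.46335e-16
Multiply by the mixture weights:
  π_A·p_A = 0.19 × 0.000523348 = 9.94361e-05
  π_B·p_B = 0.71 × 7.93644e-06 = 5.63488e-06
  π_C·p_C = 0.10 × 4.46335e-16 = 4.46335e-17
Normaliser: 9.94361e-05 + 5.63488e-06 + 4.46335e-17 = 0.000105071
P(Segment B | x₁,x₂) = 5.63488e-06 / 0.000105071 ≈ 0.0536

0.0536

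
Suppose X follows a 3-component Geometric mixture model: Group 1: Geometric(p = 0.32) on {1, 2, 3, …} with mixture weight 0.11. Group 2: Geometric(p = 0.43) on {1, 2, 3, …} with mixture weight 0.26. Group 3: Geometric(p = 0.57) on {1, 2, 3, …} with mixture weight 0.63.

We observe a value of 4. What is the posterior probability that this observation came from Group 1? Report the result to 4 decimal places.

Posterior ∝ prior × likelihood, so P(k | x) ∝ π_k f_k(x); normalise over all components.
Component likelihoods at x = 4:
  p_1 = 0.32·(1−0.32)^3 = 0.32·0.314432 = 0.100618
  p_2 = 0.43·(1−0.43)^3 = 0.43·0.185193 = 0.079633
  p_3 = 0.57·(1−0.57)^3 = 0.57·0.079507 = 0.045319
Weight by the priors:
  π_1·p_1 = 0.11 × 0.100618 = 0.011068
  π_2·p_2 = 0.26 × 0.079633 = 0.0207046
  π_3·p_3 = 0.63 × 0.045319 = 0.028551
Evidence: 0.011068 + 0.0207046 + 0.028551 = 0.0603235
P(Group 1 | 4) = 0.011068 / 0.0603235 ≈ 0.1835

0.1835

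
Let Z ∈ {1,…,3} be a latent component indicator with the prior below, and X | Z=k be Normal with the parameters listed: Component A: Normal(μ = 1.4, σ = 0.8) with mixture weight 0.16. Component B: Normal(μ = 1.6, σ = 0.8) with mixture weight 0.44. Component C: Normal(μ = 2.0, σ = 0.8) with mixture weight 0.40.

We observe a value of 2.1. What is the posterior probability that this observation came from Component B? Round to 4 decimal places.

By Bayes' theorem, P(k | x) = w_k f_k(x) / Σ_j w_j f_j(x).
Evaluate each component's likelihood at the observed value:
  f_A = 0.340069
  f_B = 0.410201
  f_C = 0.494797
Unnormalised posteriors:
  w_A·f_A = 0.16 × 0.340069 = 0.054411
  w_B·f_B = 0.44 × 0.410201 = 0.180489
  w_C·f_C = 0.40 × 0.494797 = 0.197919
Normaliser: 0.054411 + 0.180489 + 0.197919 = 0.432818
So the posterior for Component B is 0.180489 / 0.432818 ≈ 0.4170.

0.4170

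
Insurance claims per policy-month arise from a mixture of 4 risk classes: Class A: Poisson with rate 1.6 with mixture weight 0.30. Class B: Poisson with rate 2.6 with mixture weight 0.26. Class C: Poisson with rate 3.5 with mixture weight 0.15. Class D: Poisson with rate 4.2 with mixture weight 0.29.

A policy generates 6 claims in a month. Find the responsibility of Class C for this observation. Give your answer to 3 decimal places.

0.213

P(component k | x) = w_k·f_k(x) / marginal(x), where marginal(x) = Σ_j w_j·f_j(x).
Poisson probabilities:
  L_A = 0.00470453
  L_B = 0.0318671
  L_C = 0.0770983
  L_D = 0.114321
Weight by the priors:
  w_A·L_A = 0.30 × 0.00470453 = 0.00141136
  w_B·L_B = 0.26 × 0.0318671 = 0.00828543
  w_C·L_C = 0.15 × 0.0770983 = 0.0115648
  w_D·L_D = 0.29 × 0.114321 = 0.0331531
Denominator: 0.00141136 + 0.00828543 + 0.0115648 + 0.0331531 = 0.0544147
So the posterior for Class C is 0.0115648 / 0.0544147 ≈ 0.213.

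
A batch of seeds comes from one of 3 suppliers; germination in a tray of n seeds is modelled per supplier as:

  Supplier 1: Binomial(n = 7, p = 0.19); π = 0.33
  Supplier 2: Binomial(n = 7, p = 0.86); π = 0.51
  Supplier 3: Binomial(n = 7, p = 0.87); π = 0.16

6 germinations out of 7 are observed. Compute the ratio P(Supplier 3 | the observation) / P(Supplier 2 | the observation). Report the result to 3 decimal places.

0.312

Since P(k|x) ∝ π_k f_k(x), the posterior odds are π_i f_i(x) / (π_j f_j(x)).
Component likelihoods at x = 6 germinations out of 7:
  p_1 = C(7,6)·0.19^6·0.81^1 = 7·4.70459e-05·0.81 = 0.00026675
  p_2 = C(7,6)·0.86^6·0.14^1 = 7·0.404567·0.14 = 0.396476
  p_3 = C(7,6)·0.87^6·0.13^1 = 7·0.433626·0.13 = 0.3946
Posterior odds = (π_3·p_3) / (π_2·p_2) = (0.16·0.3946) / (0.51·0.396476) = 0.063136 / 0.202203 ≈ 0.312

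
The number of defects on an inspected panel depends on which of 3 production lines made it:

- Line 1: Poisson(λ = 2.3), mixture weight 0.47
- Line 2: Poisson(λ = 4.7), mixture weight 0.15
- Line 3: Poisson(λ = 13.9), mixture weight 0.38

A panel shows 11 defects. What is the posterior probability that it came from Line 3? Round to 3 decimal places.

0.975

The responsibility of component k is P(Z=k) f_k(x) divided by Σ_j P(Z=j) f_j(x).
Poisson probabilities:
  f_1 = 2.39317e-05
  f_2 = 0.00563296
  f_3 = 0.0861616
Weight by the priors:
  P(Z=1)·f_1 = 0.47 × 2.39317e-05 = 1.12479e-05
  P(Z=2)·f_2 = 0.15 × 0.00563296 = 0.000844944
  P(Z=3)·f_3 = 0.38 × 0.0861616 = 0.0327414
Evidence: 1.12479e-05 + 0.000844944 + 0.0327414 = 0.0335976
So the posterior for Line 3 is 0.0327414 / 0.0335976 ≈ 0.975.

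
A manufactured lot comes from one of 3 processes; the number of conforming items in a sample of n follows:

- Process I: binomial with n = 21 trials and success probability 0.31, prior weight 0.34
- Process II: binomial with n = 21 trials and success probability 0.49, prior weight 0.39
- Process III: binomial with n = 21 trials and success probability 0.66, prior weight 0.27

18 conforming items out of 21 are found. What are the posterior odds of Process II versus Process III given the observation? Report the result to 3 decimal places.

0.023

Posterior odds = (π_i f_i(x)) / (π_j f_j(x)); the normalising sum cancels.
Binomial probabilities:
  p_I = 3.05428e-07
  p_II = 0.000467834
  p_III = 0.0295175
0.000182455 / 0.00796972 ≈ 0.023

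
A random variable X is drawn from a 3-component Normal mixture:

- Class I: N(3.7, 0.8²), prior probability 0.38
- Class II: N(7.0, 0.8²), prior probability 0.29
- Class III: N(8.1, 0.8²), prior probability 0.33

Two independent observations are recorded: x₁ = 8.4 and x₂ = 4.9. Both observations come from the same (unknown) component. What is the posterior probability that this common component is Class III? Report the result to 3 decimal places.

Apply Bayes' rule: the posterior for each component is proportional to its prior times its likelihood at x.
Since both observations come from the same component, the likelihood for component k is f_k(x₁)·f_k(x₂).
  p_I = [(1/(0.8·√(2π)))·exp(−(8.4−3.7)²/(2·0.8²)) = 0.498678·exp(-17.25781) = 1.59532e-08] × [0.161897] = 2.58277e-09
  p_II = [(1/(0.8·√(2π)))·exp(−(8.4−7.0)²/(2·0.8²)) = 0.498678·exp(-1.53125) = 0.107847] × [0.0159052] = 0.00171533
  p_III = [(1/(0.8·√(2π)))·exp(−(8.4−8.1)²/(2·0.8²)) = 0.498678·exp(-0.07031) = 0.464819] × [0.000167288] = 7.77585e-05
Weight by the priors:
  π_I·p_I = 0.38 × 2.58277e-09 = 9.81453e-10
  π_II·p_II = 0.29 × 0.00171533 = 0.000497444
  π_III·p_III = 0.33 × 7.77585e-05 = 2.56603e-05
Normaliser: 9.81453e-10 + 0.000497444 + 2.56603e-05 = 0.000523106
So the posterior for Class III is 2.56603e-05 / 0.000523106 ≈ 0.049.

0.049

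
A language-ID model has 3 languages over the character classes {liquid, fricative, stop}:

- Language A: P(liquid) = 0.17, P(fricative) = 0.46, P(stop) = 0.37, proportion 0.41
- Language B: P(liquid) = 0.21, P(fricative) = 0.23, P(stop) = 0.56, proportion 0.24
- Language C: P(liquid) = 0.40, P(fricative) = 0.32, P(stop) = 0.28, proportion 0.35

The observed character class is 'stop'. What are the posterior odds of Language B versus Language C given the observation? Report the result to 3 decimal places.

Only the two components matter; the odds are (w_i f_i(x)) / (w_j f_j(x)).
Component likelihoods at x = 'stop':
  L_A = P(stop | comp) = 0.37
  L_B = P(stop | comp) = 0.56
  L_C = P(stop | comp) = 0.28
Posterior odds = (w_B·L_B) / (w_C·L_C) = (0.24·0.56) / (0.35·0.28) = 0.1344 / 0.098 ≈ 1.371

1.371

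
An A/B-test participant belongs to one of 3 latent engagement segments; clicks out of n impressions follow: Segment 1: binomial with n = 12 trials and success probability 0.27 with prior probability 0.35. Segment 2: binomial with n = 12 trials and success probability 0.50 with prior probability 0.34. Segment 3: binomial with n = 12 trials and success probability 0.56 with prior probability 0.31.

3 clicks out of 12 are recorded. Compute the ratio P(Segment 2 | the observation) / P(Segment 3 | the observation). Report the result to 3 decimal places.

2.467

The posterior odds equal the prior odds times the likelihood ratio: (w_i/w_j)·(f_i(x)/f_j(x)).
Component likelihoods at x = 3 clicks out of 12:
  f_1 = 0.254929
  f_2 = 0.0537109
  f_3 = 0.0238815
Posterior odds = (w_2·f_2) / (w_3·f_3) = (0.34·0.0537109) / (0.31·0.0238815) = 0.0182617 / 0.00740325 ≈ 2.467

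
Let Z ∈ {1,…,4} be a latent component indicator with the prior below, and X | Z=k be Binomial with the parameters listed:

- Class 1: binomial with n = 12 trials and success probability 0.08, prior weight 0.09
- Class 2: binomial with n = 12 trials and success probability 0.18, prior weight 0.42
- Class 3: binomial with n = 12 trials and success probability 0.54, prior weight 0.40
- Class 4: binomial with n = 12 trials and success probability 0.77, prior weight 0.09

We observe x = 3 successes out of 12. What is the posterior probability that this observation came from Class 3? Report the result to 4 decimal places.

0.1184

The responsibility of component k is π_k f_k(x) divided by Σ_j π_j f_j(x).
Binomial probabilities:
  L_1 = 0.0531843
  L_2 = 0.215063
  L_3 = 0.0319466
  L_4 = 0.000180903
Unnormalised posteriors:
  π_1·L_1 = 0.09 × 0.0531843 = 0.00478658
  π_2·L_2 = 0.42 × 0.215063 = 0.0903263
  π_3·L_3 = 0.40 × 0.0319466 = 0.0127786
  π_4·L_4 = 0.09 × 0.000180903 = 1.62813e-05
Evidence: 0.00478658 + 0.0903263 + 0.0127786 + 1.62813e-05 = 0.107908
P(Class 3 | 3 successes out of 12) ≈ 0.1184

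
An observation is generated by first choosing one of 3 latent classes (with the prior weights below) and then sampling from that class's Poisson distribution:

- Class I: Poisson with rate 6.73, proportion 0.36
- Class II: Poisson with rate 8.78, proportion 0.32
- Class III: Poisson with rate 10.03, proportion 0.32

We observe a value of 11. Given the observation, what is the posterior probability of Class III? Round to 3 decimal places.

P(component k | x) = w_k·f_k(x) / marginal(x), where marginal(x) = Σ_j w_j·f_j(x).
Poisson probabilities:
  f_I = 0.0383891
  f_II = 0.0920828
  f_III = 0.114072
Multiply by the mixture weights:
  w_I·f_I = 0.36 × 0.0383891 = 0.0138201
  w_II·f_II = 0.32 × 0.0920828 = 0.0294665
  w_III·f_III = 0.32 × 0.114072 = 0.0365032
Normaliser: 0.0138201 + 0.0294665 + 0.0365032 = 0.0797898
Responsibility of Class III: 0.0365032 / 0.0797898 ≈ 0.457

0.457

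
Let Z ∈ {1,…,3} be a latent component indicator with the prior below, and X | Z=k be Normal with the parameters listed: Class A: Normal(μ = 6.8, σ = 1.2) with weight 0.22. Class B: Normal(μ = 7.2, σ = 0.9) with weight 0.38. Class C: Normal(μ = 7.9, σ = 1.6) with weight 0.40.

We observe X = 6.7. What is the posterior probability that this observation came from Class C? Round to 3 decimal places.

The responsibility of component k is π_k f_k(x) divided by Σ_j π_j f_j(x).
Normal densities:
  L_A = 0.3313
  L_B = 0.37988
  L_C = 0.188211
Unnormalised posteriors:
  π_A·L_A = 0.22 × 0.3313 = 0.0728859
  π_B·L_B = 0.38 × 0.37988 = 0.144355
  π_C·L_C = 0.40 × 0.188211 = 0.0752844
Normaliser: 0.0728859 + 0.144355 + 0.0752844 = 0.292525
P(Class C | 6.7) = 0.0752844 / 0.292525 ≈ 0.257

0.257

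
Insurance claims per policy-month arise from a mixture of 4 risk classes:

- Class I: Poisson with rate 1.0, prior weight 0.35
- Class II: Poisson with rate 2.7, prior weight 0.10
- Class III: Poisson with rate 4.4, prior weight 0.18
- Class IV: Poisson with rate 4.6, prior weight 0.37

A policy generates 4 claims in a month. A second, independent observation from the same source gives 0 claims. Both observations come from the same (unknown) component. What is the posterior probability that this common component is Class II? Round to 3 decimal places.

Apply Bayes' rule: the posterior for each component is proportional to its prior times its likelihood at x.
Since both observations come from the same component, the likelihood for component k is f_k(x₁)·f_k(x₂).
  f_I = [e^(−1.0)·1.0^4/4! = 0.0153283] × [0.367879] = 0.00563897
  f_II = [e^(−2.7)·2.7^4/4! = 0.148816] × [0.0672055] = 0.0100012
  f_III = [e^(−4.4)·4.4^4/4! = 0.191736] × [0.0122773] = 0.00235401
  f_IV = [e^(−4.6)·4.6^4/4! = 0.187528] × [0.0100518] = 0.001885
Weight by the priors:
  π_I·f_I = 0.35 × 0.00563897 = 0.00197364
  π_II·f_II = 0.10 × 0.0100012 = 0.00100012
  π_III·f_III = 0.18 × 0.00235401 = 0.000423722
  π_IV·f_IV = 0.37 × 0.001885 = 0.000697449
Normaliser: 0.00197364 + 0.00100012 + 0.000423722 + 0.000697449 = 0.00409493
Responsibility of Class II: 0.00100012 / 0.00409493 ≈ 0.244

0.244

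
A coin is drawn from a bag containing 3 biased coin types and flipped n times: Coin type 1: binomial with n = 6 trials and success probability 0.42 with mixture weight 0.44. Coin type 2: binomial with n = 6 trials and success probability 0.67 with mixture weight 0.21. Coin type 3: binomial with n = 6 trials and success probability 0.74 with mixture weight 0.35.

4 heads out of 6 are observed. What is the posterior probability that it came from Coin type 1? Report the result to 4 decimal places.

P(component k | x) = P(Z=k)·f_k(x) / marginal(x), where marginal(x) = Σ_j P(Z=j)·f_j(x).
Component likelihoods at x = 4 heads out of 6:
  f_1 = 0.157016
  f_2 = 0.329169
  f_3 = 0.304064
Prior × likelihood for each component:
  P(Z=1)·f_1 = 0.44 × 0.157016 = 0.0690871
  P(Z=2)·f_2 = 0.21 × 0.329169 = 0.0691254
  P(Z=3)·f_3 = 0.35 × 0.304064 = 0.106422
Sum: 0.0690871 + 0.0691254 + 0.106422 = 0.244635
P(Coin type 1 | x) ≈ 0.2824

0.2824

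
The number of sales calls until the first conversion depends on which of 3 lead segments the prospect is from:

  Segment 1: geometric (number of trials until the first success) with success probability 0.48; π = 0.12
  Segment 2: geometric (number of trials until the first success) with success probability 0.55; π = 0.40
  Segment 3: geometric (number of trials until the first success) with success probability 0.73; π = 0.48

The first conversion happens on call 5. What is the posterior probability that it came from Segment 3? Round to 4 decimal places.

Apply Bayes' rule: the posterior for each component is proportional to its prior times its likelihood at x.
Geometric probabilities:
  f_1 = 0.48·(1−0.48)^4 = 0.48·0.0731162 = 0.0350958
  f_2 = 0.55·(1−0.55)^4 = 0.55·0.0410062 = 0.0225534
  f_3 = 0.73·(1−0.73)^4 = 0.73·0.00531441 = 0.00387952
Weight by the priors:
  w_1·f_1 = 0.12 × 0.0350958 = 0.00421149
  w_2·f_2 = 0.40 × 0.0225534 = 0.00902137
  w_3·f_3 = 0.48 × 0.00387952 = 0.00186217
Marginal: 0.00421149 + 0.00902137 + 0.00186217 = 0.015095
P(Segment 3 | the observation) ≈ 0.1234

0.1234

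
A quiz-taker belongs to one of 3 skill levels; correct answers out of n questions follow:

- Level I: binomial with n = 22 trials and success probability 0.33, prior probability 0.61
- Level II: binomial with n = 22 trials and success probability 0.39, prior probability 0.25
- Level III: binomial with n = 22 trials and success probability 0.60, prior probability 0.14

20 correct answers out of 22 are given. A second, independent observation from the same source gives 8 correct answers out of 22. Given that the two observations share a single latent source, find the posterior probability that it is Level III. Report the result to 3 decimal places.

0.990

The responsibility of component k is P(Z=k) f_k(x) divided by Σ_j P(Z=j) f_j(x).
Since both observations come from the same component, the likelihood for component k is f_k(x₁)·f_k(x₂).
  f_I = [2.43243e-08] × [0.165195] = 4.01825e-09
  f_II = [5.69592e-07] × [0.169033] = 9.628e-08
  f_III = [0.00135132] × [0.0144174] = 1.94825e-05
Multiply by the mixture weights:
  P(Z=I)·f_I = 0.61 × 4.01825e-09 = 2.45113e-09
  P(Z=II)·f_II = 0.25 × 9.628e-08 = 2.407e-08
  P(Z=III)·f_III = 0.14 × 1.94825e-05 = 2.72755e-06
Sum: 2.45113e-09 + 2.407e-08 + 2.72755e-06 = 2.75407e-06
P(Level III | x) = 2.72755e-06 / 2.75407e-06 ≈ 0.990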